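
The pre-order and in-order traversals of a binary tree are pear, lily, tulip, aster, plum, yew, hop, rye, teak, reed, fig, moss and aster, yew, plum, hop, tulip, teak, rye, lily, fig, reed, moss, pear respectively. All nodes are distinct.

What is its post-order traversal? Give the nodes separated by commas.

yew, hop, plum, aster, teak, rye, tulip, fig, moss, reed, lily, pear

The first element of pre-order is the root; it splits in-order into left and right subtrees.
Root pear: left subtree has 11 nodes {aster, yew, plum, hop, tulip, teak, rye, lily, fig, reed, moss}, right has 0 { }.
  Root lily: left subtree has 7 nodes {aster, yew, plum, hop, tulip, teak, rye}, right has 3 {fig, reed, moss}.
    Root tulip: left subtree has 4 nodes {aster, yew, plum, hop}, right has 2 {teak, rye}.
      Root aster: left subtree has 0 nodes { }, right has 3 {yew, plum, hop}.
        Root plum: left subtree has 1 node {yew}, right has 1 {hop}.
      Root rye: left subtree has 1 node {teak}, right has 0 { }.
    Root reed: left subtree has 1 node {fig}, right has 1 {moss}.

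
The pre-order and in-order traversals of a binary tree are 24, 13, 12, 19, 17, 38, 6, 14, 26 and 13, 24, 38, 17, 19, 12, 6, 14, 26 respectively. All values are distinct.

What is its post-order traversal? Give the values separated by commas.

The first element of pre-order is the root; it splits in-order into left and right subtrees.
Root 24: left subtree has 1 node {13}, right has 7 {38, 17, 19, 12, 6, 14, 26}.
  Root 12: left subtree has 3 nodes {38, 17, 19}, right has 3 {6, 14, 26}.
    Root 19: left subtree has 2 nodes {38, 17}, right has 0 { }.
      Root 17: left subtree has 1 node {38}, right has 0 { }.
    Root 6: left subtree has 0 nodes { }, right has 2 {14, 26}.
      Root 14: left subtree has 0 nodes { }, right has 1 {26}.

13, 38, 17, 19, 26, 14, 6, 12, 24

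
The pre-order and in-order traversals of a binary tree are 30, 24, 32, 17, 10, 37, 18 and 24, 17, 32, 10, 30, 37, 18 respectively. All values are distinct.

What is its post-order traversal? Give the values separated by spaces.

The first element of pre-order is the root; it splits in-order into left and right subtrees.
Root 30: left subtree has 4 nodes {24, 17, 32, 10}, right has 2 {37, 18}.
  Root 24: left subtree has 0 nodes { }, right has 3 {17, 32, 10}.
    Root 32: left subtree has 1 node {17}, right has 1 {10}.
  Root 37: left subtree has 0 nodes { }, right has 1 {18}.

17 10 32 24 18 37 30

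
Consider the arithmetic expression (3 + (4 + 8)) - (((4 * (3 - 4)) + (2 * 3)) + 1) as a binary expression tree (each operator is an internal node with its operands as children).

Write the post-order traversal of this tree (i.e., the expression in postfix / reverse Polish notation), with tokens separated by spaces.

3 4 8 + + 4 3 4 - * 2 3 * + 1 + -

Post-order on an expression tree gives postfix notation: for each operator, emit left operand, right operand, then the operator.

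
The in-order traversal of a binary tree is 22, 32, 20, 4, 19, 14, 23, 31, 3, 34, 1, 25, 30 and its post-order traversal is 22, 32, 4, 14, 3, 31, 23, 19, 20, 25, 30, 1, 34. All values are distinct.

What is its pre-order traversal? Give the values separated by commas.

The last element of post-order is the root; it splits in-order into left and right subtrees.
Root 34: left subtree has 9 nodes {22, 32, 20, 4, 19, 14, 23, 31, 3}, right has 3 {1, 25, 30}.
  Root 20: left subtree has 2 nodes {22, 32}, right has 6 {4, 19, 14, 23, 31, 3}.
    Root 32: left subtree has 1 node {22}, right has 0 { }.
    Root 19: left subtree has 1 node {4}, right has 4 {14, 23, 31, 3}.
      Root 23: left subtree has 1 node {14}, right has 2 {31, 3}.
        Root 31: left subtree has 0 nodes { }, right has 1 {3}.
  Root 1: left subtree has 0 nodes { }, right has 2 {25, 30}.
    Root 30: left subtree has 1 node {25}, right has 0 { }.

34, 20, 32, 22, 19, 4, 23, 14, 31, 3, 1, 30, 25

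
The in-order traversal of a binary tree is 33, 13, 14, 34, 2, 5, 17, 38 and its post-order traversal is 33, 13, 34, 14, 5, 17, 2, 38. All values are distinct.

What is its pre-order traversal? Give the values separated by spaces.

38 2 14 13 33 34 17 5

The last element of post-order is the root; it splits in-order into left and right subtrees.
Root 38: left subtree has 7 nodes {33, 13, 14, 34, 2, 5, 17}, right has 0 { }.
  Root 2: left subtree has 4 nodes {33, 13, 14, 34}, right has 2 {5, 17}.
    Root 14: left subtree has 2 nodes {33, 13}, right has 1 {34}.
      Root 13: left subtree has 1 node {33}, right has 0 { }.
    Root 17: left subtree has 1 node {5}, right has 0 { }.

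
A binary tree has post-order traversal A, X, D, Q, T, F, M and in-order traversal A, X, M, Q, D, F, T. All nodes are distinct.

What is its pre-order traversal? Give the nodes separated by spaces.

The last element of post-order is the root; it splits in-order into left and right subtrees.
Root M: left subtree has 2 nodes {A, X}, right has 4 {Q, D, F, T}.
  Root X: left subtree has 1 node {A}, right has 0 { }.
  Root F: left subtree has 2 nodes {Q, D}, right has 1 {T}.
    Root Q: left subtree has 0 nodes { }, right has 1 {D}.

M X A F Q D T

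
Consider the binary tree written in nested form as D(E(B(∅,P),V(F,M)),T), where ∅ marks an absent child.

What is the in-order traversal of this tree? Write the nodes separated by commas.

B, P, E, F, V, M, D, T

In-order visits the left subtree, then the node, then the right subtree.
At D: go left to E.
  At E: go left to B.
    At B: no left child.
    Visit B.
    At B: go right to P.
      P is a leaf — visit P.
  Visit E.
  At E: go right to V.
    At V: go left to F.
      F is a leaf — visit F.
    Visit V.
    At V: go right to M.
      M is a leaf — visit M.
Visit D.
At D: go right to T.
  T is a leaf — visit T.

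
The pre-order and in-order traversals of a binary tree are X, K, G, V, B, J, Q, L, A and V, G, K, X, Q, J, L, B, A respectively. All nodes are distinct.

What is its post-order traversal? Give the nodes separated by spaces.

The first element of pre-order is the root; it splits in-order into left and right subtrees.
Root X: left subtree has 3 nodes {V, G, K}, right has 5 {Q, J, L, B, A}.
  Root K: left subtree has 2 nodes {V, G}, right has 0 { }.
    Root G: left subtree has 1 node {V}, right has 0 { }.
  Root B: left subtree has 3 nodes {Q, J, L}, right has 1 {A}.
    Root J: left subtree has 1 node {Q}, right has 1 {L}.

V G K Q L J A B X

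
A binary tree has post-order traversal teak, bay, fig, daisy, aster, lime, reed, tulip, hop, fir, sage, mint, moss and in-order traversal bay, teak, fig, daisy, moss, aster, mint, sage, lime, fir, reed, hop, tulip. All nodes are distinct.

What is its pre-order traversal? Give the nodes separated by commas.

The last element of post-order is the root; it splits in-order into left and right subtrees.
Root moss: left subtree has 4 nodes {bay, teak, fig, daisy}, right has 8 {aster, mint, sage, lime, fir, reed, hop, tulip}.
  Root daisy: left subtree has 3 nodes {bay, teak, fig}, right has 0 { }.
    Root fig: left subtree has 2 nodes {bay, teak}, right has 0 { }.
      Root bay: left subtree has 0 nodes { }, right has 1 {teak}.
  Root mint: left subtree has 1 node {aster}, right has 6 {sage, lime, fir, reed, hop, tulip}.
    Root sage: left subtree has 0 nodes { }, right has 5 {lime, fir, reed, hop, tulip}.
      Root fir: left subtree has 1 node {lime}, right has 3 {reed, hop, tulip}.
        Root hop: left subtree has 1 node {reed}, right has 1 {tulip}.

moss, daisy, fig, bay, teak, mint, aster, sage, fir, lime, hop, reed, tulip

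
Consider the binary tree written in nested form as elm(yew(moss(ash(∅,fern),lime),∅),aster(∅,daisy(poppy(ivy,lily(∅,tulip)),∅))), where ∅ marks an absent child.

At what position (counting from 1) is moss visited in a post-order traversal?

4

Post-order visits the left subtree, then the right subtree, then the node.
At elm: go left to yew.
  At yew: go left to moss.
    At moss: go left to ash.
      At ash: no left child.
      At ash: go right to fern.
        fern is a leaf — visit fern.
      Visit ash.
    At moss: go right to lime.
      lime is a leaf — visit lime.
    Visit moss.
  At yew: no right child.
  Visit yew.
At elm: go right to aster.
  At aster: no left child.
  At aster: go right to daisy.
    At daisy: go left to poppy.
      At poppy: go left to ivy.
        ivy is a leaf — visit ivy.
      At poppy: go right to lily.
        At lily: no left child.
        At lily: go right to tulip.
          tulip is a leaf — visit tulip.
        Visit lily.
      Visit poppy.
    At daisy: no right child.
    Visit daisy.
  Visit aster.
Visit elm.
Full post-order sequence: fern, ash, lime, moss, yew, ivy, tulip, lily, poppy, daisy, aster, elm.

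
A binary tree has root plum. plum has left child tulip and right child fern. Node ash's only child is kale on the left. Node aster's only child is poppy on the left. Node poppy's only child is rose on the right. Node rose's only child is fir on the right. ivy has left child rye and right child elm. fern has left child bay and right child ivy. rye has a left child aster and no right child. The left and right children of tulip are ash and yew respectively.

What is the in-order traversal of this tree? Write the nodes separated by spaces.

kale ash tulip yew plum bay fern poppy rose fir aster rye ivy elm

In-order visits the left subtree, then the node, then the right subtree.
At plum: go left to tulip.
  At tulip: go left to ash.
    At ash: go left to kale.
      kale is a leaf — visit kale.
    Visit ash.
    At ash: no right child.
  Visit tulip.
  At tulip: go right to yew.
    yew is a leaf — visit yew.
Visit plum.
At plum: go right to fern.
  At fern: go left to bay.
    bay is a leaf — visit bay.
  Visit fern.
  At fern: go right to ivy.
    At ivy: go left to rye.
      At rye: go left to aster.
        At aster: go left to poppy.
          At poppy: no left child.
          Visit poppy.
          At poppy: go right to rose.
            At rose: no left child.
            Visit rose.
            At rose: go right to fir.
              fir is a leaf — visit fir.
        Visit aster.
        At aster: no right child.
      Visit rye.
      At rye: no right child.
    Visit ivy.
    At ivy: go right to elm.
      elm is a leaf — visit elm.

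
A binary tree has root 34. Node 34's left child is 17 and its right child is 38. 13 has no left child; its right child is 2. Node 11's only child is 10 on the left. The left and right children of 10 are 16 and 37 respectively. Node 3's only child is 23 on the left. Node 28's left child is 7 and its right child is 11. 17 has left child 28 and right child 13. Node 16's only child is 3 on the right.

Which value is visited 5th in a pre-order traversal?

11

Pre-order visits the node, then its left subtree, then its right subtree.
Visit 34.
At 34: go left to 17.
  Visit 17.
  At 17: go left to 28.
    Visit 28.
    At 28: go left to 7.
      7 is a leaf — visit 7.
    At 28: go right to 11.
      Visit 11.
      At 11: go left to 10.
        Visit 10.
        At 10: go left to 16.
          Visit 16.
          At 16: no left child.
          At 16: go right to 3.
            Visit 3.
            At 3: go left to 23.
              23 is a leaf — visit 23.
            At 3: no right child.
        At 10: go right to 37.
          37 is a leaf — visit 37.
      At 11: no right child.
  At 17: go right to 13.
    Visit 13.
    At 13: no left child.
    At 13: go right to 2.
      2 is a leaf — visit 2.
At 34: go right to 38.
  38 is a leaf — visit 38.
Full pre-order sequence: 34, 17, 28, 7, 11, 10, 16, 3, 23, 37, 13, 2, 38.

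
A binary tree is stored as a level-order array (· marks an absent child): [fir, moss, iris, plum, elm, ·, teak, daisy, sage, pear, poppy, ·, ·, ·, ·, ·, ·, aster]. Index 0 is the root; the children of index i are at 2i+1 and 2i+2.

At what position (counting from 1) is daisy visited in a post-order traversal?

Post-order visits the left subtree, then the right subtree, then the node.
At fir: go left to moss.
  At moss: go left to plum.
    At plum: go left to daisy.
      daisy is a leaf — visit daisy.
    At plum: go right to sage.
      At sage: go left to aster.
        aster is a leaf — visit aster.
      At sage: no right child.
      Visit sage.
    Visit plum.
  At moss: go right to elm.
    At elm: go left to pear.
      pear is a leaf — visit pear.
    At elm: go right to poppy.
      poppy is a leaf — visit poppy.
    Visit elm.
  Visit moss.
At fir: go right to iris.
  At iris: no left child.
  At iris: go right to teak.
    teak is a leaf — visit teak.
  Visit iris.
Visit fir.
Full post-order sequence: daisy, aster, sage, plum, pear, poppy, elm, moss, teak, iris, fir.

1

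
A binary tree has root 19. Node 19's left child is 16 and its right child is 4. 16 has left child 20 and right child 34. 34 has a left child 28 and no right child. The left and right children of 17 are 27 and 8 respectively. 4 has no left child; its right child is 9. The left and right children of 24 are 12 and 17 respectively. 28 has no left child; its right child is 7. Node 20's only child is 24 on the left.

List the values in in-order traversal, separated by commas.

In-order visits the left subtree, then the node, then the right subtree.
At 19: go left to 16.
  At 16: go left to 20.
    At 20: go left to 24.
      At 24: go left to 12.
        12 is a leaf — visit 12.
      Visit 24.
      At 24: go right to 17.
        At 17: go left to 27.
          27 is a leaf — visit 27.
        Visit 17.
        At 17: go right to 8.
          8 is a leaf — visit 8.
    Visit 20.
    At 20: no right child.
  Visit 16.
  At 16: go right to 34.
    At 34: go left to 28.
      At 28: no left child.
      Visit 28.
      At 28: go right to 7.
        7 is a leaf — visit 7.
    Visit 34.
    At 34: no right child.
Visit 19.
At 19: go right to 4.
  At 4: no left child.
  Visit 4.
  At 4: go right to 9.
    9 is a leaf — visit 9.

12, 24, 27, 17, 8, 20, 16, 28, 7, 34, 19, 4, 9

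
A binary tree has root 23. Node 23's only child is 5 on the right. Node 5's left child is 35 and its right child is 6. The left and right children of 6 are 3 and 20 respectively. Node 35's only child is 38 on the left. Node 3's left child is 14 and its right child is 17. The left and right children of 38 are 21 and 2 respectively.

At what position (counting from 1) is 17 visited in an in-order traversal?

In-order visits the left subtree, then the node, then the right subtree.
At 23: no left child.
Visit 23.
At 23: go right to 5.
  At 5: go left to 35.
    At 35: go left to 38.
      At 38: go left to 21.
        21 is a leaf — visit 21.
      Visit 38.
      At 38: go right to 2.
        2 is a leaf — visit 2.
    Visit 35.
    At 35: no right child.
  Visit 5.
  At 5: go right to 6.
    At 6: go left to 3.
      At 3: go left to 14.
        14 is a leaf — visit 14.
      Visit 3.
      At 3: go right to 17.
        17 is a leaf — visit 17.
    Visit 6.
    At 6: go right to 20.
      20 is a leaf — visit 20.
Full in-order sequence: 23, 21, 38, 2, 35, 5, 14, 3, 17, 6, 20.

9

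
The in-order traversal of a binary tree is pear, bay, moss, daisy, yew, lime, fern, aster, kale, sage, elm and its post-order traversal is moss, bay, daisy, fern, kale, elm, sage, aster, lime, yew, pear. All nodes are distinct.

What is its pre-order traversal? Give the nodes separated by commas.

The last element of post-order is the root; it splits in-order into left and right subtrees.
Root pear: left subtree has 0 nodes { }, right has 10 {bay, moss, daisy, yew, lime, fern, aster, kale, sage, elm}.
  Root yew: left subtree has 3 nodes {bay, moss, daisy}, right has 6 {lime, fern, aster, kale, sage, elm}.
    Root daisy: left subtree has 2 nodes {bay, moss}, right has 0 { }.
      Root bay: left subtree has 0 nodes { }, right has 1 {moss}.
    Root lime: left subtree has 0 nodes { }, right has 5 {fern, aster, kale, sage, elm}.
      Root aster: left subtree has 1 node {fern}, right has 3 {kale, sage, elm}.
        Root sage: left subtree has 1 node {kale}, right has 1 {elm}.

pear, yew, daisy, bay, moss, lime, aster, fern, sage, kale, elm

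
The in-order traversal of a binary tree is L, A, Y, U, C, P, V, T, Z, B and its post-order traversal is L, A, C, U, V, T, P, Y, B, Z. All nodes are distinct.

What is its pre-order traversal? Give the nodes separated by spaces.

Z Y A L P U C T V B

The last element of post-order is the root; it splits in-order into left and right subtrees.
Root Z: left subtree has 8 nodes {L, A, Y, U, C, P, V, T}, right has 1 {B}.
  Root Y: left subtree has 2 nodes {L, A}, right has 5 {U, C, P, V, T}.
    Root A: left subtree has 1 node {L}, right has 0 { }.
    Root P: left subtree has 2 nodes {U, C}, right has 2 {V, T}.
      Root U: left subtree has 0 nodes { }, right has 1 {C}.
      Root T: left subtree has 1 node {V}, right has 0 { }.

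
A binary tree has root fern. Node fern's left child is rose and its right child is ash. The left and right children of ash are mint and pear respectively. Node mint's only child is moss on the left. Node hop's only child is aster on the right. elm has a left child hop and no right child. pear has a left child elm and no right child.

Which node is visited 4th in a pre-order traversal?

Pre-order visits the node, then its left subtree, then its right subtree.
Visit fern.
At fern: go left to rose.
  rose is a leaf — visit rose.
At fern: go right to ash.
  Visit ash.
  At ash: go left to mint.
    Visit mint.
    At mint: go left to moss.
      moss is a leaf — visit moss.
    At mint: no right child.
  At ash: go right to pear.
    Visit pear.
    At pear: go left to elm.
      Visit elm.
      At elm: go left to hop.
        Visit hop.
        At hop: no left child.
        At hop: go right to aster.
          aster is a leaf — visit aster.
      At elm: no right child.
    At pear: no right child.
Full pre-order sequence: fern, rose, ash, mint, moss, pear, elm, hop, aster.

mint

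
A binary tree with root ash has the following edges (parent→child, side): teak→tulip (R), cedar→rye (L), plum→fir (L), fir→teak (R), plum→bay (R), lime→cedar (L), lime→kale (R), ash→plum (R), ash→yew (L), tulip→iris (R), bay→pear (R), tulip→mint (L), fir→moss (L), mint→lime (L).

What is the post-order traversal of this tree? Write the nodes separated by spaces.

Post-order visits the left subtree, then the right subtree, then the node.
At ash: go left to yew.
  yew is a leaf — visit yew.
At ash: go right to plum.
  At plum: go left to fir.
    At fir: go left to moss.
      moss is a leaf — visit moss.
    At fir: go right to teak.
      At teak: no left child.
      At teak: go right to tulip.
        At tulip: go left to mint.
          At mint: go left to lime.
            At lime: go left to cedar.
              At cedar: go left to rye.
                rye is a leaf — visit rye.
              At cedar: no right child.
              Visit cedar.
            At lime: go right to kale.
              kale is a leaf — visit kale.
            Visit lime.
          At mint: no right child.
          Visit mint.
        At tulip: go right to iris.
          iris is a leaf — visit iris.
        Visit tulip.
      Visit teak.
    Visit fir.
  At plum: go right to bay.
    At bay: no left child.
    At bay: go right to pear.
      pear is a leaf — visit pear.
    Visit bay.
  Visit plum.
Visit ash.

yew moss rye cedar kale lime mint iris tulip teak fir pear bay plum ash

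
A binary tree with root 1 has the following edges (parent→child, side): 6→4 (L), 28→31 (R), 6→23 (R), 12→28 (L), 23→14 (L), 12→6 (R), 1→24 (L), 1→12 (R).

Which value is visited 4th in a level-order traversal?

28

Level-order visits nodes level by level from the root, left to right within each level.
Level 0: 1
Level 1: 24, 12
Level 2: 28, 6
Level 3: 31, 4, 23
Level 4: 14
Full level-order sequence: 1, 24, 12, 28, 6, 31, 4, 23, 14.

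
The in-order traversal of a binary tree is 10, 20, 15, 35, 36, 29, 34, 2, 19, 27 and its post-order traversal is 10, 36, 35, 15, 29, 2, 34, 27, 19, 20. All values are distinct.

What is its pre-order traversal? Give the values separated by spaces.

The last element of post-order is the root; it splits in-order into left and right subtrees.
Root 20: left subtree has 1 node {10}, right has 8 {15, 35, 36, 29, 34, 2, 19, 27}.
  Root 19: left subtree has 6 nodes {15, 35, 36, 29, 34, 2}, right has 1 {27}.
    Root 34: left subtree has 4 nodes {15, 35, 36, 29}, right has 1 {2}.
      Root 29: left subtree has 3 nodes {15, 35, 36}, right has 0 { }.
        Root 15: left subtree has 0 nodes { }, right has 2 {35, 36}.
          Root 35: left subtree has 0 nodes { }, right has 1 {36}.

20 10 19 34 29 15 35 36 2 27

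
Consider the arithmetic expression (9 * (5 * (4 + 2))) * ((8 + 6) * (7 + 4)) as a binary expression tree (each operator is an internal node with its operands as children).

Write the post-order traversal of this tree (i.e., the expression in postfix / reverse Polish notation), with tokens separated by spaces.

9 5 4 2 + * * 8 6 + 7 4 + * *

Post-order on an expression tree gives postfix notation: for each operator, emit left operand, right operand, then the operator.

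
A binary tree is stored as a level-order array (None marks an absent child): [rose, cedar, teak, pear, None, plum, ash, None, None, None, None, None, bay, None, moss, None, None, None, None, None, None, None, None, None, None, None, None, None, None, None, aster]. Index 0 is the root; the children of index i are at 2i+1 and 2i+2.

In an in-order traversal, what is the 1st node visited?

In-order visits the left subtree, then the node, then the right subtree.
At rose: go left to cedar.
  At cedar: go left to pear.
    pear is a leaf — visit pear.
  Visit cedar.
  At cedar: no right child.
Visit rose.
At rose: go right to teak.
  At teak: go left to plum.
    At plum: no left child.
    Visit plum.
    At plum: go right to bay.
      bay is a leaf — visit bay.
  Visit teak.
  At teak: go right to ash.
    At ash: no left child.
    Visit ash.
    At ash: go right to moss.
      At moss: no left child.
      Visit moss.
      At moss: go right to aster.
        aster is a leaf — visit aster.
Full in-order sequence: pear, cedar, rose, plum, bay, teak, ash, moss, aster.

pear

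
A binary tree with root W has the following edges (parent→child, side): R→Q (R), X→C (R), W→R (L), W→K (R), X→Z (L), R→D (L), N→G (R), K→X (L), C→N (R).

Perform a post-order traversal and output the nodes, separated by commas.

Post-order visits the left subtree, then the right subtree, then the node.
At W: go left to R.
  At R: go left to D.
    D is a leaf — visit D.
  At R: go right to Q.
    Q is a leaf — visit Q.
  Visit R.
At W: go right to K.
  At K: go left to X.
    At X: go left to Z.
      Z is a leaf — visit Z.
    At X: go right to C.
      At C: no left child.
      At C: go right to N.
        At N: no left child.
        At N: go right to G.
          G is a leaf — visit G.
        Visit N.
      Visit C.
    Visit X.
  At K: no right child.
  Visit K.
Visit W.

D, Q, R, Z, G, N, C, X, K, W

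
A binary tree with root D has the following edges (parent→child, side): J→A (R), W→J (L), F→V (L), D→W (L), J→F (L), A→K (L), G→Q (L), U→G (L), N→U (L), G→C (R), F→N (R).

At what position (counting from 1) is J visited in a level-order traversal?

Level-order visits nodes level by level from the root, left to right within each level.
Level 0: D
Level 1: W
Level 2: J
Level 3: F, A
Level 4: V, N, K
Level 5: U
Level 6: G
Level 7: Q, C
Full level-order sequence: D, W, J, F, A, V, N, K, U, G, Q, C.

3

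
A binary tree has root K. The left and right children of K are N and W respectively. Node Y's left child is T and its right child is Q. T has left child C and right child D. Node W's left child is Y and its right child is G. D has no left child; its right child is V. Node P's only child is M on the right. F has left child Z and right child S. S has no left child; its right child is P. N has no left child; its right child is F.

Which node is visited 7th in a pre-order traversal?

Pre-order visits the node, then its left subtree, then its right subtree.
Visit K.
At K: go left to N.
  Visit N.
  At N: no left child.
  At N: go right to F.
    Visit F.
    At F: go left to Z.
      Z is a leaf — visit Z.
    At F: go right to S.
      Visit S.
      At S: no left child.
      At S: go right to P.
        Visit P.
        At P: no left child.
        At P: go right to M.
          M is a leaf — visit M.
At K: go right to W.
  Visit W.
  At W: go left to Y.
    Visit Y.
    At Y: go left to T.
      Visit T.
      At T: go left to C.
        C is a leaf — visit C.
      At T: go right to D.
        Visit D.
        At D: no left child.
        At D: go right to V.
          V is a leaf — visit V.
    At Y: go right to Q.
      Q is a leaf — visit Q.
  At W: go right to G.
    G is a leaf — visit G.
Full pre-order sequence: K, N, F, Z, S, P, M, W, Y, T, C, D, V, Q, G.

M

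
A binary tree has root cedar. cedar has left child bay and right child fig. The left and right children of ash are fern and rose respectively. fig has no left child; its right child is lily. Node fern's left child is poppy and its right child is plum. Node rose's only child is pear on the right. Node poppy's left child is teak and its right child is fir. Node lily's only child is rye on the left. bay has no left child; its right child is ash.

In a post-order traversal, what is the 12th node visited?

Post-order visits the left subtree, then the right subtree, then the node.
At cedar: go left to bay.
  At bay: no left child.
  At bay: go right to ash.
    At ash: go left to fern.
      At fern: go left to poppy.
        At poppy: go left to teak.
          teak is a leaf — visit teak.
        At poppy: go right to fir.
          fir is a leaf — visit fir.
        Visit poppy.
      At fern: go right to plum.
        plum is a leaf — visit plum.
      Visit fern.
    At ash: go right to rose.
      At rose: no left child.
      At rose: go right to pear.
        pear is a leaf — visit pear.
      Visit rose.
    Visit ash.
  Visit bay.
At cedar: go right to fig.
  At fig: no left child.
  At fig: go right to lily.
    At lily: go left to rye.
      rye is a leaf — visit rye.
    At lily: no right child.
    Visit lily.
  Visit fig.
Visit cedar.
Full post-order sequence: teak, fir, poppy, plum, fern, pear, rose, ash, bay, rye, lily, fig, cedar.

fig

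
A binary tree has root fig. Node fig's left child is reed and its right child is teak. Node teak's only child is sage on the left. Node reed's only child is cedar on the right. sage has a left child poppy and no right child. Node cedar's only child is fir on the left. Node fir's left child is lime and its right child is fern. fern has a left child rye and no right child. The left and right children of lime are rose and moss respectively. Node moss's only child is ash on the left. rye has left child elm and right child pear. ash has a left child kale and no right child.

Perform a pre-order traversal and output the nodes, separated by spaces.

Pre-order visits the node, then its left subtree, then its right subtree.
Visit fig.
At fig: go left to reed.
  Visit reed.
  At reed: no left child.
  At reed: go right to cedar.
    Visit cedar.
    At cedar: go left to fir.
      Visit fir.
      At fir: go left to lime.
        Visit lime.
        At lime: go left to rose.
          rose is a leaf — visit rose.
        At lime: go right to moss.
          Visit moss.
          At moss: go left to ash.
            Visit ash.
            At ash: go left to kale.
              kale is a leaf — visit kale.
            At ash: no right child.
          At moss: no right child.
      At fir: go right to fern.
        Visit fern.
        At fern: go left to rye.
          Visit rye.
          At rye: go left to elm.
            elm is a leaf — visit elm.
          At rye: go right to pear.
            pear is a leaf — visit pear.
        At fern: no right child.
    At cedar: no right child.
At fig: go right to teak.
  Visit teak.
  At teak: go left to sage.
    Visit sage.
    At sage: go left to poppy.
      poppy is a leaf — visit poppy.
    At sage: no right child.
  At teak: no right child.

fig reed cedar fir lime rose moss ash kale fern rye elm pear teak sage poppy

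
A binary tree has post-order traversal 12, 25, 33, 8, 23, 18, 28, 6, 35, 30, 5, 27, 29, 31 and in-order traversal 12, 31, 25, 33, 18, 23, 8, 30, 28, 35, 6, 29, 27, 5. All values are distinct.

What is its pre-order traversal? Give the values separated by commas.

The last element of post-order is the root; it splits in-order into left and right subtrees.
Root 31: left subtree has 1 node {12}, right has 12 {25, 33, 18, 23, 8, 30, 28, 35, 6, 29, 27, 5}.
  Root 29: left subtree has 9 nodes {25, 33, 18, 23, 8, 30, 28, 35, 6}, right has 2 {27, 5}.
    Root 30: left subtree has 5 nodes {25, 33, 18, 23, 8}, right has 3 {28, 35, 6}.
      Root 18: left subtree has 2 nodes {25, 33}, right has 2 {23, 8}.
        Root 33: left subtree has 1 node {25}, right has 0 { }.
        Root 23: left subtree has 0 nodes { }, right has 1 {8}.
      Root 35: left subtree has 1 node {28}, right has 1 {6}.
    Root 27: left subtree has 0 nodes { }, right has 1 {5}.

31, 12, 29, 30, 18, 33, 25, 23, 8, 35, 28, 6, 27, 5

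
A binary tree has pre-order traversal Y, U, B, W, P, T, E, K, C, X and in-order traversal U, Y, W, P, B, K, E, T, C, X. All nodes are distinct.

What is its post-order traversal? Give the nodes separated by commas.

U, P, W, K, E, X, C, T, B, Y

The first element of pre-order is the root; it splits in-order into left and right subtrees.
Root Y: left subtree has 1 node {U}, right has 8 {W, P, B, K, E, T, C, X}.
  Root B: left subtree has 2 nodes {W, P}, right has 5 {K, E, T, C, X}.
    Root W: left subtree has 0 nodes { }, right has 1 {P}.
    Root T: left subtree has 2 nodes {K, E}, right has 2 {C, X}.
      Root E: left subtree has 1 node {K}, right has 0 { }.
      Root C: left subtree has 0 nodes { }, right has 1 {X}.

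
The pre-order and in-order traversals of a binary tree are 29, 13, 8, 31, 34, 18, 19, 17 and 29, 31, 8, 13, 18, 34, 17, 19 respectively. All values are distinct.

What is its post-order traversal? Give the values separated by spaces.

The first element of pre-order is the root; it splits in-order into left and right subtrees.
Root 29: left subtree has 0 nodes { }, right has 7 {31, 8, 13, 18, 34, 17, 19}.
  Root 13: left subtree has 2 nodes {31, 8}, right has 4 {18, 34, 17, 19}.
    Root 8: left subtree has 1 node {31}, right has 0 { }.
    Root 34: left subtree has 1 node {18}, right has 2 {17, 19}.
      Root 19: left subtree has 1 node {17}, right has 0 { }.

31 8 18 17 19 34 13 29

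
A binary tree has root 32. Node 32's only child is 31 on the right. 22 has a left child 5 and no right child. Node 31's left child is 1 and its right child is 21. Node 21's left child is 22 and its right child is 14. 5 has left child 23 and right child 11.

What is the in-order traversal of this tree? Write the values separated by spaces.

In-order visits the left subtree, then the node, then the right subtree.
At 32: no left child.
Visit 32.
At 32: go right to 31.
  At 31: go left to 1.
    1 is a leaf — visit 1.
  Visit 31.
  At 31: go right to 21.
    At 21: go left to 22.
      At 22: go left to 5.
        At 5: go left to 23.
          23 is a leaf — visit 23.
        Visit 5.
        At 5: go right to 11.
          11 is a leaf — visit 11.
      Visit 22.
      At 22: no right child.
    Visit 21.
    At 21: go right to 14.
      14 is a leaf — visit 14.

32 1 31 23 5 11 22 21 14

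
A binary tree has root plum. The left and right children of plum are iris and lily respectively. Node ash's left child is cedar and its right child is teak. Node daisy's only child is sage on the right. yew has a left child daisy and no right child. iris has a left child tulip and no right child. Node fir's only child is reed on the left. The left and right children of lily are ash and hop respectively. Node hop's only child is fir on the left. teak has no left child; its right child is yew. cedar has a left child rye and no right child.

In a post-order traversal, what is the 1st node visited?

tulip

Post-order visits the left subtree, then the right subtree, then the node.
At plum: go left to iris.
  At iris: go left to tulip.
    tulip is a leaf — visit tulip.
  At iris: no right child.
  Visit iris.
At plum: go right to lily.
  At lily: go left to ash.
    At ash: go left to cedar.
      At cedar: go left to rye.
        rye is a leaf — visit rye.
      At cedar: no right child.
      Visit cedar.
    At ash: go right to teak.
      At teak: no left child.
      At teak: go right to yew.
        At yew: go left to daisy.
          At daisy: no left child.
          At daisy: go right to sage.
            sage is a leaf — visit sage.
          Visit daisy.
        At yew: no right child.
        Visit yew.
      Visit teak.
    Visit ash.
  At lily: go right to hop.
    At hop: go left to fir.
      At fir: go left to reed.
        reed is a leaf — visit reed.
      At fir: no right child.
      Visit fir.
    At hop: no right child.
    Visit hop.
  Visit lily.
Visit plum.
Full post-order sequence: tulip, iris, rye, cedar, sage, daisy, yew, teak, ash, reed, fir, hop, lily, plum.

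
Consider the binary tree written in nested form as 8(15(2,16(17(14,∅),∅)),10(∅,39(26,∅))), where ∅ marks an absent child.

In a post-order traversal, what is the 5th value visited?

Post-order visits the left subtree, then the right subtree, then the node.
At 8: go left to 15.
  At 15: go left to 2.
    2 is a leaf — visit 2.
  At 15: go right to 16.
    At 16: go left to 17.
      At 17: go left to 14.
        14 is a leaf — visit 14.
      At 17: no right child.
      Visit 17.
    At 16: no right child.
    Visit 16.
  Visit 15.
At 8: go right to 10.
  At 10: no left child.
  At 10: go right to 39.
    At 39: go left to 26.
      26 is a leaf — visit 26.
    At 39: no right child.
    Visit 39.
  Visit 10.
Visit 8.
Full post-order sequence: 2, 14, 17, 16, 15, 26, 39, 10, 8.

15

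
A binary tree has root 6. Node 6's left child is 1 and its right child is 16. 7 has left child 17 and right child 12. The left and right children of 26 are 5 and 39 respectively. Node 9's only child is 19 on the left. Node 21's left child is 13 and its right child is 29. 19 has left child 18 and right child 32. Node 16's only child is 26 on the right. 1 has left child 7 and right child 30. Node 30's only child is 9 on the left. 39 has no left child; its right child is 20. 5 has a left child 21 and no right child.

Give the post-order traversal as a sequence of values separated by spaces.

Post-order visits the left subtree, then the right subtree, then the node.
At 6: go left to 1.
  At 1: go left to 7.
    At 7: go left to 17.
      17 is a leaf — visit 17.
    At 7: go right to 12.
      12 is a leaf — visit 12.
    Visit 7.
  At 1: go right to 30.
    At 30: go left to 9.
      At 9: go left to 19.
        At 19: go left to 18.
          18 is a leaf — visit 18.
        At 19: go right to 32.
          32 is a leaf — visit 32.
        Visit 19.
      At 9: no right child.
      Visit 9.
    At 30: no right child.
    Visit 30.
  Visit 1.
At 6: go right to 16.
  At 16: no left child.
  At 16: go right to 26.
    At 26: go left to 5.
      At 5: go left to 21.
        At 21: go left to 13.
          13 is a leaf — visit 13.
        At 21: go right to 29.
          29 is a leaf — visit 29.
        Visit 21.
      At 5: no right child.
      Visit 5.
    At 26: go right to 39.
      At 39: no left child.
      At 39: go right to 20.
        20 is a leaf — visit 20.
      Visit 39.
    Visit 26.
  Visit 16.
Visit 6.

17 12 7 18 32 19 9 30 1 13 29 21 5 20 39 26 16 6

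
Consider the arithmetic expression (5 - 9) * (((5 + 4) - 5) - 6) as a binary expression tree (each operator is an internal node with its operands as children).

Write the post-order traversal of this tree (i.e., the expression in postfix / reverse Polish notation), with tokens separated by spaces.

5 9 - 5 4 + 5 - 6 - *

Post-order on an expression tree gives postfix notation: for each operator, emit left operand, right operand, then the operator.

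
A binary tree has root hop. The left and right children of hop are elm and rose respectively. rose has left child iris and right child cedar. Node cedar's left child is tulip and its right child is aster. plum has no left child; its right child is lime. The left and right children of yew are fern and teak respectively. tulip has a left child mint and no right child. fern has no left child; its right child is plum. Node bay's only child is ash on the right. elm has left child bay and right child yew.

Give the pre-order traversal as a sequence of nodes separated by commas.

hop, elm, bay, ash, yew, fern, plum, lime, teak, rose, iris, cedar, tulip, mint, aster

Pre-order visits the node, then its left subtree, then its right subtree.
Visit hop.
At hop: go left to elm.
  Visit elm.
  At elm: go left to bay.
    Visit bay.
    At bay: no left child.
    At bay: go right to ash.
      ash is a leaf — visit ash.
  At elm: go right to yew.
    Visit yew.
    At yew: go left to fern.
      Visit fern.
      At fern: no left child.
      At fern: go right to plum.
        Visit plum.
        At plum: no left child.
        At plum: go right to lime.
          lime is a leaf — visit lime.
    At yew: go right to teak.
      teak is a leaf — visit teak.
At hop: go right to rose.
  Visit rose.
  At rose: go left to iris.
    iris is a leaf — visit iris.
  At rose: go right to cedar.
    Visit cedar.
    At cedar: go left to tulip.
      Visit tulip.
      At tulip: go left to mint.
        mint is a leaf — visit mint.
      At tulip: no right child.
    At cedar: go right to aster.
      aster is a leaf — visit aster.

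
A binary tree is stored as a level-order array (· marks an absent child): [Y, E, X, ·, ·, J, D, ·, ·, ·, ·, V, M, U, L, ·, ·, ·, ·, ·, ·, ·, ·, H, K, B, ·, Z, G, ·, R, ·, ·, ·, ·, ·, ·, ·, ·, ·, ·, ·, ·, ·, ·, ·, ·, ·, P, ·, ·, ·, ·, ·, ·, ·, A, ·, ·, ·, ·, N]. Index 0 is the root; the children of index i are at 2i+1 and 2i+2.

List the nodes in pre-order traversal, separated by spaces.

Pre-order visits the node, then its left subtree, then its right subtree.
Visit Y.
At Y: go left to E.
  E is a leaf — visit E.
At Y: go right to X.
  Visit X.
  At X: go left to J.
    Visit J.
    At J: go left to V.
      Visit V.
      At V: go left to H.
        Visit H.
        At H: no left child.
        At H: go right to P.
          P is a leaf — visit P.
      At V: go right to K.
        K is a leaf — visit K.
    At J: go right to M.
      Visit M.
      At M: go left to B.
        B is a leaf — visit B.
      At M: no right child.
  At X: go right to D.
    Visit D.
    At D: go left to U.
      Visit U.
      At U: go left to Z.
        Visit Z.
        At Z: no left child.
        At Z: go right to A.
          A is a leaf — visit A.
      At U: go right to G.
        G is a leaf — visit G.
    At D: go right to L.
      Visit L.
      At L: no left child.
      At L: go right to R.
        Visit R.
        At R: go left to N.
          N is a leaf — visit N.
        At R: no right child.

Y E X J V H P K M B D U Z A G L R N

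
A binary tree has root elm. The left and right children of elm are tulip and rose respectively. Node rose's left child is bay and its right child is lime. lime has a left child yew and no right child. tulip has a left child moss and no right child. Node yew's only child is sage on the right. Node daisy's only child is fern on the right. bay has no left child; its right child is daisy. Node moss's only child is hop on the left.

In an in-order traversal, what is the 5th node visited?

bay

In-order visits the left subtree, then the node, then the right subtree.
At elm: go left to tulip.
  At tulip: go left to moss.
    At moss: go left to hop.
      hop is a leaf — visit hop.
    Visit moss.
    At moss: no right child.
  Visit tulip.
  At tulip: no right child.
Visit elm.
At elm: go right to rose.
  At rose: go left to bay.
    At bay: no left child.
    Visit bay.
    At bay: go right to daisy.
      At daisy: no left child.
      Visit daisy.
      At daisy: go right to fern.
        fern is a leaf — visit fern.
  Visit rose.
  At rose: go right to lime.
    At lime: go left to yew.
      At yew: no left child.
      Visit yew.
      At yew: go right to sage.
        sage is a leaf — visit sage.
    Visit lime.
    At lime: no right child.
Full in-order sequence: hop, moss, tulip, elm, bay, daisy, fern, rose, yew, sage, lime.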